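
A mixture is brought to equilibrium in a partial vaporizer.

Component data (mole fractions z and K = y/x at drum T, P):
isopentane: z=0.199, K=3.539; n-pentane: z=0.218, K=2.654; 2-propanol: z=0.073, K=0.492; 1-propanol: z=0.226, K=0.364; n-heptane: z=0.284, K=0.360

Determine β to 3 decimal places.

Let β = V/F and solve Σ zᵢ(Kᵢ−1)/(1+β(Kᵢ−1)) = 0.
Check two-phase: ΣzᵢKᵢ = 1.503 > 1 and Σzᵢ/Kᵢ = 1.697 > 1, so g(0) = 0.503 > 0 and g(1) = -0.697 < 0.
Newton–Raphson from β = 0.5:
  β = 0.500: g = -0.1078, g' = -0.910 → β = 0.382
  β = 0.382: g = 0.0014, g' = -0.947 → β = 0.383
Converged at β = 0.383.

β = 0.383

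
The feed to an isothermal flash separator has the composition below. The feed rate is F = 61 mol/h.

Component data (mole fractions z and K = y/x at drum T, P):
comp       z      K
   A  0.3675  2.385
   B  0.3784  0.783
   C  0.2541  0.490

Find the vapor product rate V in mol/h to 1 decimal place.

V = 36.1 mol/h

Rachford–Rice: g(V/F) = Σ zᵢ(Kᵢ−1)/(1+V/F(Kᵢ−1)) = 0.
Check two-phase: ΣzᵢKᵢ = 1.2973 > 1 and Σzᵢ/Kᵢ = 1.1559 > 1, so g(0) = 0.2973 > 0 and g(1) = -0.1559 < 0.
Newton–Raphson from V/F = 0.5:
  V/F = 0.5000: g = 0.03468, g' = -0.3876 → V/F = 0.5895
  V/F = 0.5895: g = 0.00076, g' = -0.3722 → V/F = 0.5915
Converged at V/F = 0.5915.
Then V = V/F·F = 0.5915·61 = 36.1 mol/h and L = F − V = 24.9 mol/h.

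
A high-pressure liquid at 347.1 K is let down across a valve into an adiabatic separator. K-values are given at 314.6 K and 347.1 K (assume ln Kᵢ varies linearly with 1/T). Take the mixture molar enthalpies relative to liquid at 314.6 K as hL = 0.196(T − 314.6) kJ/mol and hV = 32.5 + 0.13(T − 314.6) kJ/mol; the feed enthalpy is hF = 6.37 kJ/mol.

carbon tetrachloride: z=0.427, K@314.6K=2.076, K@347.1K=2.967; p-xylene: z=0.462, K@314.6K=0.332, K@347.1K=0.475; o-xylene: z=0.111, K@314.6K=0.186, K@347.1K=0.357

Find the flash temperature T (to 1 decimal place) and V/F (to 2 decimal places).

T = 320.2 K, V/F = 0.16

Adiabatic flash: solve Rachford–Rice at each trial T, then check hF = ψ·hV(T) + (1−ψ)·hL(T).
  T = 314.6 K: K = (2.076, 0.332, 0.186), RR gives ψ = 0.080, H_out = 2.616 kJ/mol
  T = 347.1 K: K = (2.967, 0.475, 0.357), RR gives ψ = 0.486, H_out = 21.121 kJ/mol
  T = 330.9 K: K = (2.505, 0.401, 0.262), RR gives ψ = 0.300, H_out = 12.626 kJ/mol
  T = 322.8 K: K = (2.287, 0.366, 0.222), RR gives ψ = 0.199, H_out = 7.971 kJ/mol
  T = 318.7 K: K = (2.180, 0.349, 0.203), RR gives ψ = 0.143, H_out = 5.399 kJ/mol
  T = 320.8 K: K = (2.235, 0.357, 0.213), RR gives ψ = 0.172, H_out = 6.739 kJ/mol
Linear interpolation between T = 318.7 (H_out = 5.399) and T = 320.8 (H_out = 6.739) on hF = 6.37 gives T ≈ 320.2 K, at which ψ = 0.16.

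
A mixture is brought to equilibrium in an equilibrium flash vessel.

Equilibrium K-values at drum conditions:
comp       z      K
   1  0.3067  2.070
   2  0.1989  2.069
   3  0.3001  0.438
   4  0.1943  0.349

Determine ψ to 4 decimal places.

ψ = 0.3834

Let ψ = V/F and solve Σ zᵢ(Kᵢ−1)/(1+ψ(Kᵢ−1)) = 0.
g(0) = ΣzᵢKᵢ − 1 = 0.2456 and g(1) = 1 − Σzᵢ/Kᵢ = -0.4862, so a root lies in (0, 1).
Iterate (Newton) starting at ψ = 0.68:
  ψ = 0.6800: g = -0.18686, g' = -0.7073 → ψ = 0.4158
  ψ = 0.4158: g = -0.01921, g' = -0.5933 → ψ = 0.3834
Converged at ψ = 0.3834.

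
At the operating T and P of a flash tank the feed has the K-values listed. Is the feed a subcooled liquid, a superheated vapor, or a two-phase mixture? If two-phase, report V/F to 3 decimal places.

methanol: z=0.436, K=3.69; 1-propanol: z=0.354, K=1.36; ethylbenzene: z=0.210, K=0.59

superheated vapor

ΣzᵢKᵢ = 2.214; Σzᵢ/Kᵢ = 0.734.
Since Σzᵢ/Kᵢ < 1 the mixture is above its dew point — single vapor phase.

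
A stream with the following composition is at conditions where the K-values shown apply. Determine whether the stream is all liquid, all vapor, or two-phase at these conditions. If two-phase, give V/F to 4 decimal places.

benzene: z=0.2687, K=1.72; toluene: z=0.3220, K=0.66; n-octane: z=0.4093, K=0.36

all liquid

ΣzᵢKᵢ = 0.8220; Σzᵢ/Kᵢ = 1.7810.
Since ΣzᵢKᵢ < 1 the mixture is below its bubble point — single liquid phase.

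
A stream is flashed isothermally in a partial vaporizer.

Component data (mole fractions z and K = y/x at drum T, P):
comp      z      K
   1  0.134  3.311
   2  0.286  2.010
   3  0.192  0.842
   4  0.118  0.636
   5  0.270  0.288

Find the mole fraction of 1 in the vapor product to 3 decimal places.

Rachford–Rice: g(V/F) = Σ zᵢ(Kᵢ−1)/(1+V/F(Kᵢ−1)) = 0.
Check two-phase: ΣzᵢKᵢ = 1.333 > 1 and Σzᵢ/Kᵢ = 1.534 > 1, so g(0) = 0.333 > 0 and g(1) = -0.534 < 0.
Newton–Raphson from V/F = 0.5:
  V/F = 0.500: g = -0.0484, g' = -0.642 → V/F = 0.425
  V/F = 0.425: g = -0.0004, g' = -0.634 → V/F = 0.424
Converged at V/F = 0.424.
Compositions from xᵢ = zᵢ/(1+V/F(Kᵢ−1)), yᵢ = Kᵢxᵢ:
  1: x = 0.068, y = 0.224
  2: x = 0.200, y = 0.403
  3: x = 0.206, y = 0.173
  4: x = 0.140, y = 0.089
  5: x = 0.387, y = 0.111

y_1 = 0.224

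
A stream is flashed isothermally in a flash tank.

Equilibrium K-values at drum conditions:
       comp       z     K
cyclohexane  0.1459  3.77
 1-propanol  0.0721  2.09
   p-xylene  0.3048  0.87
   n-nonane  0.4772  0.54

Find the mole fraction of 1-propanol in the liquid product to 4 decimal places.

x_1-propanol = 0.0557

Material balance + equilibrium reduce to Σ zᵢ(Kᵢ−1)/(1+β(Kᵢ−1)) = 0.
g(0) = ΣzᵢKᵢ − 1 = 0.2236 and g(1) = 1 − Σzᵢ/Kᵢ = -0.3072, so a root lies in (0, 1).
Newton–Raphson from β = 0.55:
  β = 0.5500: g = -0.12725, g' = -0.3962 → β = 0.2288
  β = 0.2288: g = 0.02408, g' = -0.6058 → β = 0.2686
  β = 0.2686: g = 0.00102, g' = -0.5563 → β = 0.2704
Converged at β = 0.2704.
Compositions from xᵢ = zᵢ/(1+β(Kᵢ−1)), yᵢ = Kᵢxᵢ:
  cyclohexane: x = 0.0834, y = 0.3145
  1-propanol: x = 0.0557, y = 0.1164
  p-xylene: x = 0.3159, y = 0.2748
  n-nonane: x = 0.5450, y = 0.2943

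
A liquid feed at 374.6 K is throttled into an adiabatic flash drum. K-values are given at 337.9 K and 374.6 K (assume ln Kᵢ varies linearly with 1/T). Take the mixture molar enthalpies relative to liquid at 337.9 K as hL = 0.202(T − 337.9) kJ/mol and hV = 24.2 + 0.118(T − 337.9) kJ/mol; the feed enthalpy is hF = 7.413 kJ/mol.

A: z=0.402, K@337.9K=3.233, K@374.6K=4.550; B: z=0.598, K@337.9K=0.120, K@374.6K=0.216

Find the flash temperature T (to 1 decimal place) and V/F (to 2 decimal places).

T = 347.4 K, V/F = 0.23

Adiabatic flash: solve Rachford–Rice at each trial T, then check hF = ψ·hV(T) + (1−ψ)·hL(T).
  T = 337.9 K: K = (3.233, 0.120), RR gives ψ = 0.189, H_out = 4.574 kJ/mol
  T = 374.6 K: K = (4.550, 0.216), RR gives ψ = 0.344, H_out = 14.684 kJ/mol
  T = 356.2 K: K = (3.867, 0.163), RR gives ψ = 0.272, H_out = 9.859 kJ/mol
  T = 347.0 K: K = (3.543, 0.140), RR gives ψ = 0.232, H_out = 7.287 kJ/mol
  T = 351.6 K: K = (3.704, 0.152), RR gives ψ = 0.253, H_out = 8.591 kJ/mol
  T = 349.3 K: K = (3.623, 0.146), RR gives ψ = 0.243, H_out = 7.944 kJ/mol
Linear interpolation between T = 347.0 (H_out = 7.287) and T = 349.3 (H_out = 7.944) on hF = 7.413 gives T ≈ 347.4 K, at which ψ = 0.23.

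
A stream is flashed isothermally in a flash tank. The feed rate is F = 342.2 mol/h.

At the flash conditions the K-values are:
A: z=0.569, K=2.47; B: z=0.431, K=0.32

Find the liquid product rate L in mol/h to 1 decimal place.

Newton–Raphson from V/F = 0.39:
  V/F = 0.390: g = 0.1328, g' = -0.866 → V/F = 0.543
  V/F = 0.543: g = 0.0002, g' = -0.881 → V/F = 0.544
Converged at V/F = 0.544.
Then V = V/F·F = 0.5436·342.2 = 186.0 mol/h and L = F − V = 156.2 mol/h.

L = 156.2 mol/h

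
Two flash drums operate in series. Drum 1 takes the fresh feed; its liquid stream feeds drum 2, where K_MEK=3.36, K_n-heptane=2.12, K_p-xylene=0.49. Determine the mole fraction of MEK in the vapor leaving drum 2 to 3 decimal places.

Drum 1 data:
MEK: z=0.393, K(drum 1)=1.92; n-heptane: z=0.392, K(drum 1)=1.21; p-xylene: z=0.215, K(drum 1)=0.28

y_MEK (drum 2) = 0.266

Drum 1:
Let ψ₁ = V/F and solve Σ zᵢ(Kᵢ−1)/(1+ψ₁(Kᵢ−1)) = 0.
Check two-phase: ΣzᵢKᵢ = 1.289 > 1 and Σzᵢ/Kᵢ = 1.297 > 1, so g(0) = 0.289 > 0 and g(1) = -0.297 < 0.
Newton–Raphson from ψ₁ = 0.5:
  ψ₁ = 0.500: g = 0.0803, g' = -0.442 → ψ₁ = 0.681
  ψ₁ = 0.681: g = -0.0097, g' = -0.569 → ψ₁ = 0.664
Converged at ψ₁ = 0.664.
Drum-1 compositions:
  MEK: x = 0.244, y = 0.468
  n-heptane: x = 0.344, y = 0.416
  p-xylene: x = 0.412, y = 0.115
Drum-2 feed = drum-1 liquid: z₂ = (0.2439, 0.3440, 0.4120).
Drum 2:
Let ψ₂ = V/F and solve Σ zᵢ(Kᵢ−1)/(1+ψ₂(Kᵢ−1)) = 0.
Feasibility: ΣzᵢKᵢ = 1.751, Σzᵢ/Kᵢ = 1.076 — both > 1, two phases present.
Newton iteration, ψ₂⁰ = 0.5:
  ψ₂ = 0.500: g = 0.2290, g' = -0.656 → ψ₂ = 0.849
  ψ₂ = 0.849: g = 0.0186, g' = -0.597 → ψ₂ = 0.880
Converged at ψ₂ = 0.880.
  MEK: x = 0.079, y = 0.266
  n-heptane: x = 0.173, y = 0.367
  p-xylene: x = 0.747, y = 0.366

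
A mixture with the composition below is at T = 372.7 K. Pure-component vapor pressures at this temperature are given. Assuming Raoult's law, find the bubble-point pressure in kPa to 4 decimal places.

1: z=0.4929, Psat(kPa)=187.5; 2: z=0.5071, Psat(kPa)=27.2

Pbub = 106.2119 kPa

At the bubble point ψ → 0, so ΣzᵢKᵢ = 1 with Kᵢ = Pᵢˢᵃᵗ/P ⇒ P = ΣzᵢPᵢˢᵃᵗ.
P = 0.4929·187.5 + 0.5071·27.2 = 106.2119 kPa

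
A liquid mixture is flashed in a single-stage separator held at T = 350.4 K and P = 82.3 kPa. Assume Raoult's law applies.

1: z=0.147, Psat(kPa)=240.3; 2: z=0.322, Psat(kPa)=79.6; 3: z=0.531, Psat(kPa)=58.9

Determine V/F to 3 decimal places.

Raoult's law: Kᵢ = Pᵢˢᵃᵗ/P = Pᵢˢᵃᵗ/82.3.
  K_1 = 240.3/82.3 = 2.91981, K_2 = 79.6/82.3 = 0.96719, K_3 = 58.9/82.3 = 0.71567
Newton iteration, V/F⁰ = 0.45:
  V/F = 0.450: g = -0.0324, g' = -0.213 → V/F = 0.298
  V/F = 0.298: g = 0.0040, g' = -0.271 → V/F = 0.312
  V/F = 0.312: g = 0.0001, g' = -0.264 → V/F = 0.313
Converged at V/F = 0.313.

V/F = 0.313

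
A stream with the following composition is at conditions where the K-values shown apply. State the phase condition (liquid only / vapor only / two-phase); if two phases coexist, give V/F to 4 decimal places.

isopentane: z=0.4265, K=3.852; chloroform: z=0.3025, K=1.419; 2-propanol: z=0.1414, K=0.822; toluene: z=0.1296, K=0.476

ΣzᵢKᵢ = 2.2500; Σzᵢ/Kᵢ = 0.7682.
Since Σzᵢ/Kᵢ < 1 the mixture is above its dew point — single vapor phase.

vapor only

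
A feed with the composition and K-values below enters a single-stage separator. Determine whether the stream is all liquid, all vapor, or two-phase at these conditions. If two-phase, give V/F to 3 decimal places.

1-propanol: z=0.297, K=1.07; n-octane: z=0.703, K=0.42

all liquid

ΣzᵢKᵢ = 0.613; Σzᵢ/Kᵢ = 1.951.
Since ΣzᵢKᵢ < 1 the mixture is below its bubble point — single liquid phase.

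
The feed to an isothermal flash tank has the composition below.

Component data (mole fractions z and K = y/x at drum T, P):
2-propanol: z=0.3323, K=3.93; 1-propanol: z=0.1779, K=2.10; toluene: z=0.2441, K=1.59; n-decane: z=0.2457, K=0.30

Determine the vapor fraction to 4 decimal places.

ψ = 0.8960

Material balance + equilibrium reduce to Σ zᵢ(Kᵢ−1)/(1+ψ(Kᵢ−1)) = 0.
Check two-phase: ΣzᵢKᵢ = 2.1414 > 1 and Σzᵢ/Kᵢ = 1.1418 > 1, so g(0) = 1.1414 > 0 and g(1) = -0.1418 < 0.
Iterate (Newton) starting at ψ = 0.38:
  ψ = 0.3800: g = 0.48203, g' = -1.0259 → ψ = 0.8498
  ψ = 0.8498: g = 0.05149, g' = -1.0630 → ψ = 0.8983
  ψ = 0.8983: g = -0.00269, g' = -1.1807 → ψ = 0.8960
Converged at ψ = 0.8960.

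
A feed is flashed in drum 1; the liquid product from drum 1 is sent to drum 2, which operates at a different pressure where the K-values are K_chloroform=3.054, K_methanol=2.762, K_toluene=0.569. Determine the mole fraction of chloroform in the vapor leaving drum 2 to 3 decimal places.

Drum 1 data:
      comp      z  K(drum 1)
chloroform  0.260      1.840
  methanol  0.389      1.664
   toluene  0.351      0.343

Drum 1:
Rachford–Rice: g(ψ₁) = Σ zᵢ(Kᵢ−1)/(1+ψ₁(Kᵢ−1)) = 0.
Feasibility: ΣzᵢKᵢ = 1.246, Σzᵢ/Kᵢ = 1.398 — both > 1, two phases present.
Newton–Raphson from ψ₁ = 0.56:
  ψ₁ = 0.560: g = -0.0280, g' = -0.555 → ψ₁ = 0.510
  ψ₁ = 0.510: g = -0.0007, g' = -0.528 → ψ₁ = 0.508
Converged at ψ₁ = 0.508.
Drum-1 compositions:
  chloroform: x = 0.182, y = 0.335
  methanol: x = 0.291, y = 0.484
  toluene: x = 0.527, y = 0.181
Drum-2 feed = drum-1 liquid: z₂ = (0.1822, 0.2909, 0.5269).
Drum 2:
Iterate (Newton) starting at ψ₂ = 0.41:
  ψ₂ = 0.410: g = 0.2249, g' = -0.675 → ψ₂ = 0.743
  ψ₂ = 0.743: g = 0.0360, g' = -0.502 → ψ₂ = 0.815
  ψ₂ = 0.815: g = 0.0004, g' = -0.492 → ψ₂ = 0.816
Converged at ψ₂ = 0.816.
  chloroform: x = 0.068, y = 0.208
  methanol: x = 0.119, y = 0.330
  toluene: x = 0.813, y = 0.462

y_chloroform (drum 2) = 0.208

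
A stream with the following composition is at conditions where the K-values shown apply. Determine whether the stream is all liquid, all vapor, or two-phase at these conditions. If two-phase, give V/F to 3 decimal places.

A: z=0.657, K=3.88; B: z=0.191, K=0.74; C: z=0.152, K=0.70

all vapor

ΣzᵢKᵢ = 2.797; Σzᵢ/Kᵢ = 0.645.
Since Σzᵢ/Kᵢ < 1 the mixture is above its dew point — single vapor phase.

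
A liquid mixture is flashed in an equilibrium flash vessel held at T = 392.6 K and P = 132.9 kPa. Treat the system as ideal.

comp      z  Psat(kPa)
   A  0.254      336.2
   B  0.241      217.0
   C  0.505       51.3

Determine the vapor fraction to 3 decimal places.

Raoult's law: Kᵢ = Pᵢˢᵃᵗ/P = Pᵢˢᵃᵗ/132.9.
  K_A = 336.2/132.9 = 2.52972, K_B = 217.0/132.9 = 1.63281, K_C = 51.3/132.9 = 0.38600
Let ψ = V/F and solve Σ zᵢ(Kᵢ−1)/(1+ψ(Kᵢ−1)) = 0.
Check two-phase: ΣzᵢKᵢ = 1.231 > 1 and Σzᵢ/Kᵢ = 1.556 > 1, so g(0) = 0.231 > 0 and g(1) = -0.556 < 0.
Newton–Raphson from ψ = 0.5:
  ψ = 0.500: g = -0.1114, g' = -0.643 → ψ = 0.327
  ψ = 0.327: g = -0.0024, g' = -0.628 → ψ = 0.323
Converged at ψ = 0.323.

ψ = 0.323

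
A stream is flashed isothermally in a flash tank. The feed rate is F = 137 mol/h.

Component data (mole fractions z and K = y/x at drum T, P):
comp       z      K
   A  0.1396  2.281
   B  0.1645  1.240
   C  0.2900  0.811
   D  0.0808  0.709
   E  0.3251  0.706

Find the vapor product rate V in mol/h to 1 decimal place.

Newton iteration, ψ⁰ = 0.53:
  ψ = 0.5300: g = -0.06040, g' = -0.1505 → ψ = 0.1287
  ψ = 0.1287: g = 0.01186, g' = -0.2263 → ψ = 0.1812
  ψ = 0.1812: g = 0.00045, g' = -0.2097 → ψ = 0.1833
Converged at ψ = 0.1833.
Then V = ψ·F = 0.1833·137 = 25.1 mol/h and L = F − V = 111.9 mol/h.

V = 25.1 mol/h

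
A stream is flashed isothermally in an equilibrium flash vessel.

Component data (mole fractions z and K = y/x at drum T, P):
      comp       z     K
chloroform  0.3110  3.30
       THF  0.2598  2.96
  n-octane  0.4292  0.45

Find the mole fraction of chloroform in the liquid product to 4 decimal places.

Let ψ = V/F and solve Σ zᵢ(Kᵢ−1)/(1+ψ(Kᵢ−1)) = 0.
Check two-phase: ΣzᵢKᵢ = 1.9884 > 1 and Σzᵢ/Kᵢ = 1.1358 > 1, so g(0) = 0.9884 > 0 and g(1) = -0.1358 < 0.
Newton iteration, ψ⁰ = 0.64:
  ψ = 0.6400: g = 0.15094, g' = -0.7748 → ψ = 0.8348
  ψ = 0.8348: g = 0.00166, g' = -0.7804 → ψ = 0.8369
Converged at ψ = 0.8369.
Compositions from xᵢ = zᵢ/(1+ψ(Kᵢ−1)), yᵢ = Kᵢxᵢ:
  chloroform: x = 0.1063, y = 0.3509
  THF: x = 0.0984, y = 0.2912
  n-octane: x = 0.7953, y = 0.3579

x_chloroform = 0.1063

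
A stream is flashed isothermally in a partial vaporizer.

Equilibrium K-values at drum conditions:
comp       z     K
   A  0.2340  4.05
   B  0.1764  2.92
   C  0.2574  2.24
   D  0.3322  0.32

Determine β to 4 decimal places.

Material balance + equilibrium reduce to Σ zᵢ(Kᵢ−1)/(1+β(Kᵢ−1)) = 0.
g(0) = ΣzᵢKᵢ − 1 = 1.1457 and g(1) = 1 − Σzᵢ/Kᵢ = -0.2712, so a root lies in (0, 1).
Newton iteration, β⁰ = 0.45:
  β = 0.4500: g = 0.36189, g' = -1.0559 → β = 0.7927
  β = 0.7927: g = 0.01398, g' = -1.1122 → β = 0.8053
  β = 0.8053: g = -0.00012, g' = -1.1322 → β = 0.8052
Converged at β = 0.8052.

β = 0.8052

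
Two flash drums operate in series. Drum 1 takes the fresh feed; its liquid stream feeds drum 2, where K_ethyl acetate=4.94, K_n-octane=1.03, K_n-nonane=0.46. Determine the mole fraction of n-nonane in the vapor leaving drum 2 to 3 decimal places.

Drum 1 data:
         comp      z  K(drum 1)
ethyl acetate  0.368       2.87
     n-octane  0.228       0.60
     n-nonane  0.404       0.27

Drum 1:
Let ψ₁ = V/F and solve Σ zᵢ(Kᵢ−1)/(1+ψ₁(Kᵢ−1)) = 0.
Feasibility: ΣzᵢKᵢ = 1.302, Σzᵢ/Kᵢ = 2.005 — both > 1, two phases present.
Iterate (Newton) starting at ψ₁ = 0.57:
  ψ₁ = 0.570: g = -0.2901, g' = -0.994 → ψ₁ = 0.278
  ψ₁ = 0.278: g = -0.0200, g' = -0.942 → ψ₁ = 0.257
Converged at ψ₁ = 0.257.
Drum-1 compositions:
  ethyl acetate: x = 0.249, y = 0.713
  n-octane: x = 0.254, y = 0.152
  n-nonane: x = 0.497, y = 0.134
Drum-2 feed = drum-1 liquid: z₂ = (0.2485, 0.2541, 0.4973).
Drum 2:
Material balance + equilibrium reduce to Σ zᵢ(Kᵢ−1)/(1+ψ₂(Kᵢ−1)) = 0.
Check two-phase: ΣzᵢKᵢ = 1.718 > 1 and Σzᵢ/Kᵢ = 1.378 > 1, so g(0) = 0.718 > 0 and g(1) = -0.378 < 0.
Newton iteration, ψ₂⁰ = 0.62:
  ψ₂ = 0.620: g = -0.1119, g' = -0.653 → ψ₂ = 0.449
  ψ₂ = 0.449: g = 0.0067, g' = -0.756 → ψ₂ = 0.458
Converged at ψ₂ = 0.458.
  ethyl acetate: x = 0.089, y = 0.438
  n-octane: x = 0.251, y = 0.258
  n-nonane: x = 0.661, y = 0.304

y_n-nonane (drum 2) = 0.304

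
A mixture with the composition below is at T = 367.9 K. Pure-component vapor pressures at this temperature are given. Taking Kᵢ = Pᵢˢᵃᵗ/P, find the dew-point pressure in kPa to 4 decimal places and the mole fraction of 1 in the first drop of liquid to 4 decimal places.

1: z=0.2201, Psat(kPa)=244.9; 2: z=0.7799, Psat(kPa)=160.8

Pdew = 173.9476 kPa, x_1 = 0.1563

At the dew point ψ → 1, so Σzᵢ/Kᵢ = 1 with Kᵢ = Pᵢˢᵃᵗ/P ⇒ 1/P = Σzᵢ/Pᵢˢᵃᵗ.
1/P = 0.2201/244.9 + 0.7799/160.8 = 0.0057489 ⇒ P = 173.9476 kPa
xᵢ = zᵢP/Pᵢˢᵃᵗ ⇒ x_1 = 0.2201·173.9476/244.9 = 0.1563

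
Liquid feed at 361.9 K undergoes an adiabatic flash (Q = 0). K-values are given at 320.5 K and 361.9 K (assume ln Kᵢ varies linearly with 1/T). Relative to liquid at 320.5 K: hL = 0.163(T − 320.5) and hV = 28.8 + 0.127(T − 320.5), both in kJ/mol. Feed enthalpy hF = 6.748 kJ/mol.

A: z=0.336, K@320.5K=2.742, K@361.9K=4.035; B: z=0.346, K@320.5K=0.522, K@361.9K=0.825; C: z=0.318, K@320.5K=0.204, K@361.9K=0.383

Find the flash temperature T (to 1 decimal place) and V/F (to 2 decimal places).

Adiabatic flash: solve Rachford–Rice at each trial T, then check hF = ψ·hV(T) + (1−ψ)·hL(T).
  T = 320.5 K: K = (2.742, 0.522, 0.204), RR gives ψ = 0.148, H_out = 4.275 kJ/mol
  T = 361.9 K: K = (4.035, 0.825, 0.383), RR gives ψ = 0.575, H_out = 22.454 kJ/mol
  T = 341.2 K: K = (3.365, 0.665, 0.285), RR gives ψ = 0.350, H_out = 13.205 kJ/mol
  T = 330.9 K: K = (3.049, 0.592, 0.243), RR gives ψ = 0.251, H_out = 8.828 kJ/mol
  T = 325.7 K: K = (2.894, 0.556, 0.223), RR gives ψ = 0.200, H_out = 6.583 kJ/mol
  T = 328.3 K: K = (2.971, 0.574, 0.233), RR gives ψ = 0.226, H_out = 7.712 kJ/mol
  T = 327.0 K: K = (2.932, 0.565, 0.228), RR gives ψ = 0.213, H_out = 7.149 kJ/mol
Linear interpolation between T = 325.7 (H_out = 6.583) and T = 327.0 (H_out = 7.149) on hF = 6.748 gives T ≈ 326.1 K, at which ψ = 0.20.

T = 326.1 K, V/F = 0.20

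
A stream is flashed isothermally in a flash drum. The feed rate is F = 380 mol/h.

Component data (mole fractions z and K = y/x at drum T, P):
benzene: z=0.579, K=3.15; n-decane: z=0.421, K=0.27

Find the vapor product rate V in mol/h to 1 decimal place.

Rachford–Rice: g(ψ) = Σ zᵢ(Kᵢ−1)/(1+ψ(Kᵢ−1)) = 0.
g(0) = ΣzᵢKᵢ − 1 = 0.938 and g(1) = 1 − Σzᵢ/Kᵢ = -0.743, so a root lies in (0, 1).
Binary case is linear: z₁(K₁−1)(1+ψ(K₂−1)) + z₂(K₂−1)(1+ψ(K₁−1)) = 0
⇒ ψ = [z₁(K₁−1)+z₂(K₂−1)] / [−(K₁−1)(K₂−1)] = 0.9375/1.5695 = 0.597
Then V = ψ·F = 0.5973·380 = 227.0 mol/h and L = F − V = 153.0 mol/h.

V = 227.0 mol/h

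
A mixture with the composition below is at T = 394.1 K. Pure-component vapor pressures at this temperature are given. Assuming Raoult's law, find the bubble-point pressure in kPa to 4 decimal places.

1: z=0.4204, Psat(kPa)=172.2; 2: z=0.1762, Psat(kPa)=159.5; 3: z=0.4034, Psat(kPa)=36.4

Pbub = 115.1805 kPa

At the bubble point ψ → 0, so ΣzᵢKᵢ = 1 with Kᵢ = Pᵢˢᵃᵗ/P ⇒ P = ΣzᵢPᵢˢᵃᵗ.
P = 0.4204·172.2 + 0.1762·159.5 + 0.4034·36.4 = 115.1805 kPa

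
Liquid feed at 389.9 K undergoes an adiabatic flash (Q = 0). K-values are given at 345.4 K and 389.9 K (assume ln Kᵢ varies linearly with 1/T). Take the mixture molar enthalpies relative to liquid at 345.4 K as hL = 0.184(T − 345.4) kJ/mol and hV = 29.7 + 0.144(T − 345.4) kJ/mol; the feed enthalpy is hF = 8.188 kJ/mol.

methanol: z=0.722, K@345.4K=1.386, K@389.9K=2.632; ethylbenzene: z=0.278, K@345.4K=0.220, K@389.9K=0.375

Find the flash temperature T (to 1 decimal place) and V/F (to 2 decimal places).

Adiabatic flash: solve Rachford–Rice at each trial T, then check hF = ψ·hV(T) + (1−ψ)·hL(T).
  T = 345.4 K: K = (1.386, 0.220), RR gives ψ = 0.205, H_out = 6.101 kJ/mol
  T = 389.9 K: K = (2.632, 0.375), RR gives ψ = 0.985, H_out = 35.685 kJ/mol
  T = 367.6 K: K = (1.946, 0.292), RR gives ψ = 0.726, H_out = 24.988 kJ/mol
  T = 356.5 K: K = (1.651, 0.254), RR gives ψ = 0.541, H_out = 17.881 kJ/mol
  T = 350.9 K: K = (1.514, 0.237), RR gives ψ = 0.405, H_out = 12.941 kJ/mol
  T = 348.1 K: K = (1.448, 0.228), RR gives ψ = 0.314, H_out = 9.803 kJ/mol
  T = 346.8 K: K = (1.418, 0.224), RR gives ψ = 0.265, H_out = 8.121 kJ/mol
  T = 347.5 K: K = (1.434, 0.226), RR gives ψ = 0.292, H_out = 9.047 kJ/mol
  T = 347.1 K: K = (1.425, 0.225), RR gives ψ = 0.277, H_out = 8.524 kJ/mol
Linear interpolation between T = 346.8 (H_out = 8.121) and T = 347.1 (H_out = 8.524) on hF = 8.188 gives T ≈ 346.8 K, at which ψ = 0.27.

T = 346.8 K, V/F = 0.27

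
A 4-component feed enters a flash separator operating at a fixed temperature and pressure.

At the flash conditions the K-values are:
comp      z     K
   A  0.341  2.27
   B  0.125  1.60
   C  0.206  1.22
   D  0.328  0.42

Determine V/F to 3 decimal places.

Rachford–Rice: g(V/F) = Σ zᵢ(Kᵢ−1)/(1+V/F(Kᵢ−1)) = 0.
g(0) = ΣzᵢKᵢ − 1 = 0.363 and g(1) = 1 − Σzᵢ/Kᵢ = -0.178, so a root lies in (0, 1).
Newton iteration, V/F⁰ = 0.69:
  V/F = 0.690: g = 0.0060, g' = -0.493 → V/F = 0.702
Converged at V/F = 0.702.

V/F = 0.702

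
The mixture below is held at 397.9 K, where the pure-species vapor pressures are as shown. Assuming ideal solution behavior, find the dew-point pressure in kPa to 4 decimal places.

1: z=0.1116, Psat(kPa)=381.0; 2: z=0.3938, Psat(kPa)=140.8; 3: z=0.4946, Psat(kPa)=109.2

At the dew point ψ → 1, so Σzᵢ/Kᵢ = 1 with Kᵢ = Pᵢˢᵃᵗ/P ⇒ 1/P = Σzᵢ/Pᵢˢᵃᵗ.
1/P = 0.1116/381.0 + 0.3938/140.8 + 0.4946/109.2 = 0.0076191 ⇒ P = 131.2492 kPa

Pdew = 131.2492 kPa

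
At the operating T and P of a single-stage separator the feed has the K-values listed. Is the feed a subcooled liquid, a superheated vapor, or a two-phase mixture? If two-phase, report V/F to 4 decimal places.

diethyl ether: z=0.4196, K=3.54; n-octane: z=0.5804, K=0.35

two-phase, V/F = 0.4170

ΣzᵢKᵢ = 1.6885; Σzᵢ/Kᵢ = 1.7768.
Both exceed 1, so a two-phase solution exists.
Rachford–Rice: g(ψ) = Σ zᵢ(Kᵢ−1)/(1+ψ(Kᵢ−1)) = 0.
Newton–Raphson from ψ = 0.69:
  ψ = 0.6900: g = -0.29687, g' = -1.1635 → ψ = 0.4349
  ψ = 0.4349: g = -0.01949, g' = -1.0878 → ψ = 0.4169
  ψ = 0.4169: g = 0.00011, g' = -1.1000 → ψ = 0.4170
Converged at ψ = 0.4170.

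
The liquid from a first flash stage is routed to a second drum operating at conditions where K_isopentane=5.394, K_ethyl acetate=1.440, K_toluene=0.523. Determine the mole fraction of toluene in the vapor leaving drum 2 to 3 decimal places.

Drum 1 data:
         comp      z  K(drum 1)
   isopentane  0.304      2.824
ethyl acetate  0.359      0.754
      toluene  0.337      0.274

Drum 1:
Iterate (Newton) starting at ψ₁ = 0.5:
  ψ₁ = 0.500: g = -0.1948, g' = -0.743 → ψ₁ = 0.238
  ψ₁ = 0.238: g = -0.0027, g' = -0.776 → ψ₁ = 0.234
Converged at ψ₁ = 0.234.
Drum-1 compositions:
  isopentane: x = 0.213, y = 0.602
  ethyl acetate: x = 0.381, y = 0.287
  toluene: x = 0.406, y = 0.111
Drum-2 feed = drum-1 liquid: z₂ = (0.2130, 0.3810, 0.4061).
Drum 2:
Material balance + equilibrium reduce to Σ zᵢ(Kᵢ−1)/(1+ψ₂(Kᵢ−1)) = 0.
Feasibility: ΣzᵢKᵢ = 1.910, Σzᵢ/Kᵢ = 1.080 — both > 1, two phases present.
Iterate (Newton) starting at ψ₂ = 0.5:
  ψ₂ = 0.500: g = 0.1758, g' = -0.611 → ψ₂ = 0.788
  ψ₂ = 0.788: g = 0.0241, g' = -0.484 → ψ₂ = 0.837
Converged at ψ₂ = 0.837.
  isopentane: x = 0.046, y = 0.246
  ethyl acetate: x = 0.278, y = 0.401
  toluene: x = 0.676, y = 0.354

y_toluene (drum 2) = 0.354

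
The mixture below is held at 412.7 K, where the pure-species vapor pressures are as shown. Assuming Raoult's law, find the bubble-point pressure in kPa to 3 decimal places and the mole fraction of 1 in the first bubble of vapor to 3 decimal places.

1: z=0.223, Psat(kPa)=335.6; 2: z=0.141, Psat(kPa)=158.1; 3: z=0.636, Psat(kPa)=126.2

Pbub = 177.394 kPa, y_1 = 0.422

At the bubble point ψ → 0, so ΣzᵢKᵢ = 1 with Kᵢ = Pᵢˢᵃᵗ/P ⇒ P = ΣzᵢPᵢˢᵃᵗ.
P = 0.223·335.6 + 0.141·158.1 + 0.636·126.2 = 177.394 kPa
yᵢ = zᵢPᵢˢᵃᵗ/P ⇒ y_1 = 0.223·335.6/177.394 = 0.422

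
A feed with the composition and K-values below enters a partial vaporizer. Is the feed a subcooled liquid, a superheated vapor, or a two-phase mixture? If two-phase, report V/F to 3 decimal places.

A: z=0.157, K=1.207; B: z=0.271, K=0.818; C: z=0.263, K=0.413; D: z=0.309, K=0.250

subcooled liquid

ΣzᵢKᵢ = 0.597; Σzᵢ/Kᵢ = 2.334.
Since ΣzᵢKᵢ < 1 the mixture is below its bubble point — single liquid phase.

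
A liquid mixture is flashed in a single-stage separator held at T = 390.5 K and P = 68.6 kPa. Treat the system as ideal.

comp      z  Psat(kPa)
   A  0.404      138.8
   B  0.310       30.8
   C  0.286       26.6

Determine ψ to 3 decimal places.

Raoult's law: Kᵢ = Pᵢˢᵃᵗ/P = Pᵢˢᵃᵗ/68.6.
  K_A = 138.8/68.6 = 2.02332, K_B = 30.8/68.6 = 0.44898, K_C = 26.6/68.6 = 0.38776
Let ψ = V/F and solve Σ zᵢ(Kᵢ−1)/(1+ψ(Kᵢ−1)) = 0.
Check two-phase: ΣzᵢKᵢ = 1.068 > 1 and Σzᵢ/Kᵢ = 1.628 > 1, so g(0) = 0.068 > 0 and g(1) = -0.628 < 0.
Iterate (Newton) starting at ψ = 0.5:
  ψ = 0.500: g = -0.2146, g' = -0.587 → ψ = 0.134
  ψ = 0.134: g = -0.0119, g' = -0.564 → ψ = 0.113
  ψ = 0.113: g = 0.0001, g' = -0.571 → ψ = 0.114
Converged at ψ = 0.114.

ψ = 0.114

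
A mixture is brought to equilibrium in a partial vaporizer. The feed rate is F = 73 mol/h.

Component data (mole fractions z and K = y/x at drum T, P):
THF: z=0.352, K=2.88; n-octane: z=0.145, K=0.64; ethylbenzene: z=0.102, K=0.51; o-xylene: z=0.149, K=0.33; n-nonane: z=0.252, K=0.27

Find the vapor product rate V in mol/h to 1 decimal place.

V = 17.5 mol/h

Rachford–Rice: g(ψ) = Σ zᵢ(Kᵢ−1)/(1+ψ(Kᵢ−1)) = 0.
Feasibility: ΣzᵢKᵢ = 1.276, Σzᵢ/Kᵢ = 1.934 — both > 1, two phases present.
Newton iteration, ψ⁰ = 0.5:
  ψ = 0.500: g = -0.2286, g' = -0.886 → ψ = 0.242
  ψ = 0.242: g = -0.0016, g' = -0.935 → ψ = 0.240
Converged at ψ = 0.240.
Then V = ψ·F = 0.2403·73 = 17.5 mol/h and L = F − V = 55.5 mol/h.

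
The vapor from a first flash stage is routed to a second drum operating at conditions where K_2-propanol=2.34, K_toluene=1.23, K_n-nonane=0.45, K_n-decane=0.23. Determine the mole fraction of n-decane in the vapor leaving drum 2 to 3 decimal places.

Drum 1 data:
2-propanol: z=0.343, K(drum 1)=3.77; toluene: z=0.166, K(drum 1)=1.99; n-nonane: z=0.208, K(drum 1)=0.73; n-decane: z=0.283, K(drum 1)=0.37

Drum 1:
Rachford–Rice: g(ψ₁) = Σ zᵢ(Kᵢ−1)/(1+ψ₁(Kᵢ−1)) = 0.
Check two-phase: ΣzᵢKᵢ = 1.880 > 1 and Σzᵢ/Kᵢ = 1.224 > 1, so g(0) = 0.880 > 0 and g(1) = -0.224 < 0.
Newton–Raphson from ψ₁ = 0.5:
  ψ₁ = 0.500: g = 0.1831, g' = -0.795 → ψ₁ = 0.730
  ψ₁ = 0.730: g = 0.0095, g' = -0.752 → ψ₁ = 0.743
Converged at ψ₁ = 0.743.
Drum-1 compositions:
  2-propanol: x = 0.112, y = 0.423
  toluene: x = 0.096, y = 0.190
  n-nonane: x = 0.260, y = 0.190
  n-decane: x = 0.532, y = 0.197
Drum-2 feed = drum-1 vapor: z₂ = (0.4229, 0.1903, 0.1899, 0.1968).
Drum 2:
Material balance + equilibrium reduce to Σ zᵢ(Kᵢ−1)/(1+ψ₂(Kᵢ−1)) = 0.
g(0) = ΣzᵢKᵢ − 1 = 0.354 and g(1) = 1 − Σzᵢ/Kᵢ = -0.613, so a root lies in (0, 1).
Newton–Raphson from ψ₂ = 0.5:
  ψ₂ = 0.500: g = -0.0120, g' = -0.698 → ψ₂ = 0.483
Converged at ψ₂ = 0.483.
  2-propanol: x = 0.257, y = 0.601
  toluene: x = 0.171, y = 0.211
  n-nonane: x = 0.259, y = 0.116
  n-decane: x = 0.313, y = 0.072

y_n-decane (drum 2) = 0.072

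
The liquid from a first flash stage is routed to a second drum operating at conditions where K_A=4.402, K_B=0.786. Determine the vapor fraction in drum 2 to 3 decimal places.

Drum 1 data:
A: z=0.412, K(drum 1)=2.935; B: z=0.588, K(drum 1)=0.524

Drum 1:
Rachford–Rice: g(ψ₁) = Σ zᵢ(Kᵢ−1)/(1+ψ₁(Kᵢ−1)) = 0.
g(0) = ΣzᵢKᵢ − 1 = 0.517 and g(1) = 1 − Σzᵢ/Kᵢ = -0.263, so a root lies in (0, 1).
Binary case is linear: z₁(K₁−1)(1+ψ₁(K₂−1)) + z₂(K₂−1)(1+ψ₁(K₁−1)) = 0
⇒ ψ₁ = [z₁(K₁−1)+z₂(K₂−1)] / [−(K₁−1)(K₂−1)] = 0.5173/0.9211 = 0.562
Drum-1 compositions:
  A: x = 0.197, y = 0.579
  B: x = 0.803, y = 0.421
Drum-2 feed = drum-1 liquid: z₂ = (0.1974, 0.8026).
Drum 2:
Let ψ₂ = V/F and solve Σ zᵢ(Kᵢ−1)/(1+ψ₂(Kᵢ−1)) = 0.
Feasibility: ΣzᵢKᵢ = 1.500, Σzᵢ/Kᵢ = 1.066 — both > 1, two phases present.
Newton–Raphson from ψ₂ = 0.5:
  ψ₂ = 0.500: g = 0.0563, g' = -0.359 → ψ₂ = 0.657
  ψ₂ = 0.657: g = 0.0078, g' = -0.268 → ψ₂ = 0.686
  ψ₂ = 0.686: g = 0.0002, g' = -0.256 → ψ₂ = 0.687
Converged at ψ₂ = 0.687.
  A: x = 0.059, y = 0.261
  B: x = 0.941, y = 0.739

V/F (drum 2) = 0.687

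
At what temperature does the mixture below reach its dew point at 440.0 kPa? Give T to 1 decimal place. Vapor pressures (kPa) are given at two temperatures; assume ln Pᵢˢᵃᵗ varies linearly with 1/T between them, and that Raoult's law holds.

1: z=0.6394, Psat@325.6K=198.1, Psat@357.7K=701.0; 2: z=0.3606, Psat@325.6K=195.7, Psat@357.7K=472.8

T = 348.1 K

Dew-point temperature: Σzᵢ·P/Pᵢˢᵃᵗ(T) = 1. Interpolate ln Pᵢˢᵃᵗ = aᵢ + bᵢ/T.
  T = 325.6 K: ΣzᵢP/Pᵢˢᵃᵗ = 2.2309
  T = 357.7 K: ΣzᵢP/Pᵢˢᵃᵗ = 0.7369
  T = 341.6 K: ΣzᵢP/Pᵢˢᵃᵗ = 1.2459
  T = 349.6 K: ΣzᵢP/Pᵢˢᵃᵗ = 0.9530
  T = 345.6 K: ΣzᵢP/Pᵢˢᵃᵗ = 1.0877
  T = 347.6 K: ΣzᵢP/Pᵢˢᵃᵗ = 1.0177
Interpolating between 347.6 K and 349.6 K gives T ≈ 348.1 K.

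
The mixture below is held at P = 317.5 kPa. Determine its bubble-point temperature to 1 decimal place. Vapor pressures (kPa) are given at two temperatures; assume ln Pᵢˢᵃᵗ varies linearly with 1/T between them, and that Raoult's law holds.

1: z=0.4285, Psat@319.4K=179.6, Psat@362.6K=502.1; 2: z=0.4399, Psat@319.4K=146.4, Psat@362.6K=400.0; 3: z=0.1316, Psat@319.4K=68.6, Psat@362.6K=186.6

Bubble-point temperature: ΣzᵢPᵢˢᵃᵗ(T) = P. Interpolate ln Pᵢˢᵃᵗ = aᵢ + bᵢ/T.
  T = 319.4 K: ΣzᵢPᵢˢᵃᵗ = 150.39 kPa
  T = 362.6 K: ΣzᵢPᵢˢᵃᵗ = 415.67 kPa
  T = 341.0 K: ΣzᵢPᵢˢᵃᵗ = 258.20 kPa
  T = 351.8 K: ΣzᵢPᵢˢᵃᵗ = 330.01 kPa
  T = 346.4 K: ΣzᵢPᵢˢᵃᵗ = 292.46 kPa
  T = 349.1 K: ΣzᵢPᵢˢᵃᵗ = 310.81 kPa
  T = 350.5 K: ΣzᵢPᵢˢᵃᵗ = 320.66 kPa
Interpolating between 349.1 K and 350.5 K gives T ≈ 350.1 K.

T = 350.1 K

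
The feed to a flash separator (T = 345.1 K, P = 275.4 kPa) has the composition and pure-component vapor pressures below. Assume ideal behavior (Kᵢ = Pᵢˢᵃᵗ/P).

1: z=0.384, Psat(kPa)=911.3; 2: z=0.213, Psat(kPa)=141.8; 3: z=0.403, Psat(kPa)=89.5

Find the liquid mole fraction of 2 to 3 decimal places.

Raoult's law: Kᵢ = Pᵢˢᵃᵗ/P = Pᵢˢᵃᵗ/275.4.
  K_1 = 911.3/275.4 = 3.30901, K_2 = 141.8/275.4 = 0.51489, K_3 = 89.5/275.4 = 0.32498
Let ψ = V/F and solve Σ zᵢ(Kᵢ−1)/(1+ψ(Kᵢ−1)) = 0.
g(0) = ΣzᵢKᵢ − 1 = 0.511 and g(1) = 1 − Σzᵢ/Kᵢ = -0.770, so a root lies in (0, 1).
Newton iteration, ψ⁰ = 0.37:
  ψ = 0.370: g = -0.0104, g' = -0.996 → ψ = 0.360
Converged at ψ = 0.360.
Compositions from xᵢ = zᵢ/(1+ψ(Kᵢ−1)), yᵢ = Kᵢxᵢ:
  1: x = 0.210, y = 0.694
  2: x = 0.258, y = 0.133
  3: x = 0.532, y = 0.173

x_2 = 0.258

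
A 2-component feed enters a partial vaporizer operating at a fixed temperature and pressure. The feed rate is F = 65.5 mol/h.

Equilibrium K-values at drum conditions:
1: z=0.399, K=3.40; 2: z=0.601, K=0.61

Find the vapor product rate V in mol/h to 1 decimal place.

Binary case is linear: z₁(K₁−1)(1+ψ(K₂−1)) + z₂(K₂−1)(1+ψ(K₁−1)) = 0
⇒ ψ = [z₁(K₁−1)+z₂(K₂−1)] / [−(K₁−1)(K₂−1)] = 0.7232/0.9360 = 0.773
Then V = ψ·F = 0.7727·65.5 = 50.6 mol/h and L = F − V = 14.9 mol/h.

V = 50.6 mol/h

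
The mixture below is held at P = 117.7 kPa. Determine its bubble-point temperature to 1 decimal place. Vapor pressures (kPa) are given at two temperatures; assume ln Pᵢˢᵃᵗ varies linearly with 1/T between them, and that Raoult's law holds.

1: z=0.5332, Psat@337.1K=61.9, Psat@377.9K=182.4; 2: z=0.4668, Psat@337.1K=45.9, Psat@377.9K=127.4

Bubble-point temperature: ΣzᵢPᵢˢᵃᵗ(T) = P. Interpolate ln Pᵢˢᵃᵗ = aᵢ + bᵢ/T.
  T = 337.1 K: ΣzᵢPᵢˢᵃᵗ = 54.43 kPa
  T = 377.9 K: ΣzᵢPᵢˢᵃᵗ = 156.73 kPa
  T = 357.5 K: ΣzᵢPᵢˢᵃᵗ = 95.18 kPa
  T = 367.7 K: ΣzᵢPᵢˢᵃᵗ = 122.98 kPa
  T = 362.6 K: ΣzᵢPᵢˢᵃᵗ = 108.39 kPa
  T = 365.1 K: ΣzᵢPᵢˢᵃᵗ = 115.36 kPa
Interpolating between 365.1 K and 367.7 K gives T ≈ 365.9 K.

T = 365.9 K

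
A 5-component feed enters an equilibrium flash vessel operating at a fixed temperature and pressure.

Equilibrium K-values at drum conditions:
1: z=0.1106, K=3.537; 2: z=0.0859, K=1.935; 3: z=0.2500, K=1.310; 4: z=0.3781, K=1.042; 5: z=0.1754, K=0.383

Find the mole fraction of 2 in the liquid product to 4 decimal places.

Iterate (Newton) starting at β = 0.59:
  β = 0.5900: g = 0.07499, g' = -0.3283 → β = 0.8184
  β = 0.8184: g = -0.00474, g' = -0.3877 → β = 0.8062
  β = 0.8062: g = -0.00004, g' = -0.3815 → β = 0.8061
Converged at β = 0.8061.
Compositions from xᵢ = zᵢ/(1+β(Kᵢ−1)), yᵢ = Kᵢxᵢ:
  1: x = 0.0363, y = 0.1285
  2: x = 0.0490, y = 0.0948
  3: x = 0.2000, y = 0.2620
  4: x = 0.3657, y = 0.3811
  5: x = 0.3490, y = 0.1337

x_2 = 0.0490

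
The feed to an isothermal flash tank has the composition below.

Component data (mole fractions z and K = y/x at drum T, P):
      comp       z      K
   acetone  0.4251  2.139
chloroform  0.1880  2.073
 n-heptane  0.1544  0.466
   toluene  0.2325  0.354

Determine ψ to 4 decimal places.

Rachford–Rice: g(ψ) = Σ zᵢ(Kᵢ−1)/(1+ψ(Kᵢ−1)) = 0.
g(0) = ΣzᵢKᵢ − 1 = 0.4533 and g(1) = 1 − Σzᵢ/Kᵢ = -0.2775, so a root lies in (0, 1).
Iterate (Newton) starting at ψ = 0.5:
  ψ = 0.5000: g = 0.10545, g' = -0.6092 → ψ = 0.6731
  ψ = 0.6731: g = -0.00326, g' = -0.6607 → ψ = 0.6682
Converged at ψ = 0.6682.

ψ = 0.6682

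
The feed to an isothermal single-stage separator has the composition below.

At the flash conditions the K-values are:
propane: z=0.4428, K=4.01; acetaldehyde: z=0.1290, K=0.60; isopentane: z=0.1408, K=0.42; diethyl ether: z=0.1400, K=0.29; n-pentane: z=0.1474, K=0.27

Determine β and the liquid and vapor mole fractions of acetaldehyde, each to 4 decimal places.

Let β = V/F and solve Σ zᵢ(Kᵢ−1)/(1+β(Kᵢ−1)) = 0.
g(0) = ΣzᵢKᵢ − 1 = 0.9926 and g(1) = 1 − Σzᵢ/Kᵢ = -0.6893, so a root lies in (0, 1).
Newton iteration, β⁰ = 0.5:
  β = 0.5000: g = 0.02899, g' = -1.1300 → β = 0.5257
  β = 0.5257: g = 0.00015, g' = -1.1192 → β = 0.5258
Converged at β = 0.5258.
Compositions from xᵢ = zᵢ/(1+β(Kᵢ−1)), yᵢ = Kᵢxᵢ:
  propane: x = 0.1715, y = 0.6875
  acetaldehyde: x = 0.1634, y = 0.0980
  isopentane: x = 0.2026, y = 0.0851
  diethyl ether: x = 0.2234, y = 0.0648
  n-pentane: x = 0.2392, y = 0.0646

β = 0.5258, x_acetaldehyde = 0.1634, y_acetaldehyde = 0.0980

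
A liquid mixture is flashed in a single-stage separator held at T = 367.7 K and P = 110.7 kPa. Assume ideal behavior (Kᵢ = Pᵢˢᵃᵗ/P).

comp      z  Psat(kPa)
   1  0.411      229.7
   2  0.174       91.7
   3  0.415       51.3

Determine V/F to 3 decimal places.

Raoult's law: Kᵢ = Pᵢˢᵃᵗ/P = Pᵢˢᵃᵗ/110.7.
  K_1 = 229.7/110.7 = 2.07498, K_2 = 91.7/110.7 = 0.82836, K_3 = 51.3/110.7 = 0.46341
Iterate (Newton) starting at V/F = 0.51:
  V/F = 0.510: g = -0.0539, g' = -0.431 → V/F = 0.385
Converged at V/F = 0.385.

V/F = 0.385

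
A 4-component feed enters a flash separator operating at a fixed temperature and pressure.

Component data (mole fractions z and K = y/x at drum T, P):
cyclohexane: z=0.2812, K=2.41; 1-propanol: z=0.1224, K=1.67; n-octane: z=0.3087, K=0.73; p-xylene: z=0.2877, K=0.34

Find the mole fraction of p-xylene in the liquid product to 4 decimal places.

Newton iteration, ψ⁰ = 0.46:
  ψ = 0.4600: g = -0.06464, g' = -0.5256 → ψ = 0.3370
  ψ = 0.3370: g = -0.00021, g' = -0.5280 → ψ = 0.3366
Converged at ψ = 0.3366.
Compositions from xᵢ = zᵢ/(1+ψ(Kᵢ−1)), yᵢ = Kᵢxᵢ:
  cyclohexane: x = 0.1907, y = 0.4596
  1-propanol: x = 0.0999, y = 0.1668
  n-octane: x = 0.3396, y = 0.2479
  p-xylene: x = 0.3699, y = 0.1258

x_p-xylene = 0.3699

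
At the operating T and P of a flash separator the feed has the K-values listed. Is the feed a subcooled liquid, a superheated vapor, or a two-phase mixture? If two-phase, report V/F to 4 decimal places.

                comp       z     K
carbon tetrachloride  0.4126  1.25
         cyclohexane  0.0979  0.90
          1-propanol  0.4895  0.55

subcooled liquid

ΣzᵢKᵢ = 0.8731; Σzᵢ/Kᵢ = 1.3289.
Since ΣzᵢKᵢ < 1 the mixture is below its bubble point — single liquid phase.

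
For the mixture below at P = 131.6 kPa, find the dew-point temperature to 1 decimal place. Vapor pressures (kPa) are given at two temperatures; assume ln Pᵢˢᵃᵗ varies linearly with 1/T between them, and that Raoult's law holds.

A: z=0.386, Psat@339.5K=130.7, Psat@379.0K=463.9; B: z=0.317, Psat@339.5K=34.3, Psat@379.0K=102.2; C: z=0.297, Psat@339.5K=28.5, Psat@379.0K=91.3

Dew-point temperature: Σzᵢ·P/Pᵢˢᵃᵗ(T) = 1. Interpolate ln Pᵢˢᵃᵗ = aᵢ + bᵢ/T.
  T = 339.5 K: ΣzᵢP/Pᵢˢᵃᵗ = 2.9763
  T = 379.0 K: ΣzᵢP/Pᵢˢᵃᵗ = 0.9458
  T = 359.2 K: ΣzᵢP/Pᵢˢᵃᵗ = 1.6274
  T = 369.1 K: ΣzᵢP/Pᵢˢᵃᵗ = 1.2315
  T = 374.1 K: ΣzᵢP/Pᵢˢᵃᵗ = 1.0759
  T = 376.6 K: ΣzᵢP/Pᵢˢᵃᵗ = 1.0070
Interpolating between 376.6 K and 379.0 K gives T ≈ 376.9 K.

T = 376.9 K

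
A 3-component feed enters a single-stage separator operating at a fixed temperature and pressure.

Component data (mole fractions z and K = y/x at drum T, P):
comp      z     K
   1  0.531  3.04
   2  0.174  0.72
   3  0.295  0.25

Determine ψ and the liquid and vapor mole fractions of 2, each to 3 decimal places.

ψ = 0.626, x_2 = 0.211, y_2 = 0.152

Rachford–Rice: g(ψ) = Σ zᵢ(Kᵢ−1)/(1+ψ(Kᵢ−1)) = 0.
g(0) = ΣzᵢKᵢ − 1 = 0.813 and g(1) = 1 − Σzᵢ/Kᵢ = -0.596, so a root lies in (0, 1).
Newton iteration, ψ⁰ = 0.5:
  ψ = 0.500: g = 0.1256, g' = -0.985 → ψ = 0.628
  ψ = 0.628: g = -0.0020, g' = -1.037 → ψ = 0.626
Converged at ψ = 0.626.
Compositions from xᵢ = zᵢ/(1+ψ(Kᵢ−1)), yᵢ = Kᵢxᵢ:
  1: x = 0.233, y = 0.709
  2: x = 0.211, y = 0.152
  3: x = 0.556, y = 0.139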